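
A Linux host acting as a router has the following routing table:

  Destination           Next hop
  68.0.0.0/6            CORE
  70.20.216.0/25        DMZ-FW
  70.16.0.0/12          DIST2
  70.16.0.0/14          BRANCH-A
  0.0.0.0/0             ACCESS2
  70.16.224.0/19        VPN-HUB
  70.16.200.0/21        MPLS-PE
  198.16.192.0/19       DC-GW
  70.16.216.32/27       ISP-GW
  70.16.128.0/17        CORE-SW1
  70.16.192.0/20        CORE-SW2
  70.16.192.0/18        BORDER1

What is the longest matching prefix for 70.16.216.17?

Entries matching 70.16.216.17:
  0.0.0.0/0 (default, matches everything)
  68.0.0.0/6 (68.0.0.0 - 71.255.255.255)
  70.16.0.0/12 (70.16.0.0 - 70.31.255.255)
  70.16.0.0/14 (70.16.0.0 - 70.19.255.255)
  70.16.128.0/17 (70.16.128.0 - 70.16.255.255)
  70.16.192.0/18 (70.16.192.0 - 70.16.255.255)
Most specific is 70.16.192.0/18.

70.16.192.0/18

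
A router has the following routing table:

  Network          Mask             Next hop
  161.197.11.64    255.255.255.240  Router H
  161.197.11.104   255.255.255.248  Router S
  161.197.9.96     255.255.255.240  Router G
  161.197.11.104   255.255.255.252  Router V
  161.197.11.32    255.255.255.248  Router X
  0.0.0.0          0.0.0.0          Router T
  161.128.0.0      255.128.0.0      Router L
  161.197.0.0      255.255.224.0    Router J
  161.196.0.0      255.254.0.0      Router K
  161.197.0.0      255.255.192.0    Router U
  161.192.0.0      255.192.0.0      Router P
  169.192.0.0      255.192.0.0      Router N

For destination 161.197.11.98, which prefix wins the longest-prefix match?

161.197.0.0/19

Entries matching 161.197.11.98:
  0.0.0.0/0 (default, matches everything)
  161.128.0.0/9 (161.128.0.0 - 161.255.255.255)
  161.192.0.0/10 (161.192.0.0 - 161.255.255.255)
  161.196.0.0/15 (161.196.0.0 - 161.197.255.255)
  161.197.0.0/18 (161.197.0.0 - 161.197.63.255)
  161.197.0.0/19 (161.197.0.0 - 161.197.31.255)
Most specific is 161.197.0.0/19.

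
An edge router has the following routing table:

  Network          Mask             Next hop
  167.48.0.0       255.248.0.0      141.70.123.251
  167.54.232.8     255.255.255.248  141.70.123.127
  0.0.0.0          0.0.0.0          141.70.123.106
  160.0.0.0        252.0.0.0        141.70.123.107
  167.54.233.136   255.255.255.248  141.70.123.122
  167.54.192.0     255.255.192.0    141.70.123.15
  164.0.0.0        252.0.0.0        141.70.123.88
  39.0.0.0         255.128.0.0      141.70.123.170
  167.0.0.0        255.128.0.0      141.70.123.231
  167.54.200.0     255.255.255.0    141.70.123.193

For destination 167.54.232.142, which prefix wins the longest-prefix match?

Entries matching 167.54.232.142:
  0.0.0.0/0 (default, matches everything)
  164.0.0.0/6 (164.0.0.0 - 167.255.255.255)
  167.0.0.0/9 (167.0.0.0 - 167.127.255.255)
  167.48.0.0/13 (167.48.0.0 - 167.55.255.255)
  167.54.192.0/18 (167.54.192.0 - 167.54.255.255)
Most specific is 167.54.192.0/18.

167.54.192.0/18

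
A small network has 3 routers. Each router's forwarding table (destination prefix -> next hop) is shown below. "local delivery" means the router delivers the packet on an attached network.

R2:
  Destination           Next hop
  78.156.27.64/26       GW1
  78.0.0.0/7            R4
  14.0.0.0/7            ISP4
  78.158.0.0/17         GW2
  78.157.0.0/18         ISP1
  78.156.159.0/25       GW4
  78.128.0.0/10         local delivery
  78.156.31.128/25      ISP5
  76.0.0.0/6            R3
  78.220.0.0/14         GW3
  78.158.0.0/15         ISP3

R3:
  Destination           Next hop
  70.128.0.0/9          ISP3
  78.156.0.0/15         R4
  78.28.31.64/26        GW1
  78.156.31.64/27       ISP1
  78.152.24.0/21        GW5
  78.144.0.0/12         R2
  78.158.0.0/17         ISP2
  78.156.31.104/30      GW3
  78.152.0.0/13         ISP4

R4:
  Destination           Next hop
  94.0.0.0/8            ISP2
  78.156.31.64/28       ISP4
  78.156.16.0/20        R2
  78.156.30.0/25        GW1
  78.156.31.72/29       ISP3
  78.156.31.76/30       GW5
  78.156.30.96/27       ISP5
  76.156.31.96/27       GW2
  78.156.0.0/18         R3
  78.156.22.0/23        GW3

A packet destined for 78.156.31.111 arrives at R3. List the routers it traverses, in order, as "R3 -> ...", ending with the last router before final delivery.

R3 -> R4 -> R2

At R3: longest match for 78.156.31.111 is 78.156.0.0/15 -> R4
At R4: longest match for 78.156.31.111 is 78.156.16.0/20 -> R2
At R2: longest match for 78.156.31.111 is 78.128.0.0/10 -> local delivery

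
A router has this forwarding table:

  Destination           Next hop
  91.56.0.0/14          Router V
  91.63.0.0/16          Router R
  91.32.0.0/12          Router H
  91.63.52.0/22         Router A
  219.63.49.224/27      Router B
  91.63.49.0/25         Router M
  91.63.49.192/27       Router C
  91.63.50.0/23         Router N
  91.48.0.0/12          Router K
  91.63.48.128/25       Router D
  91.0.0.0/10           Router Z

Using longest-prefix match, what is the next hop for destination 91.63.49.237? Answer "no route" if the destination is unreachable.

Router R

Routes whose prefix contains 91.63.49.237:
  91.0.0.0/10 (91.0.0.0 - 91.63.255.255) -> Router Z
  91.48.0.0/12 (91.48.0.0 - 91.63.255.255) -> Router K
  91.63.0.0/16 (91.63.0.0 - 91.63.255.255) -> Router R
More-specific entries that do NOT match:
  219.63.49.224/27 (219.63.49.224 - 219.63.49.255) does not contain 91.63.49.237
  91.63.49.192/27 (91.63.49.192 - 91.63.49.223) does not contain 91.63.49.237
  91.63.49.0/25 (91.63.49.0 - 91.63.49.127) does not contain 91.63.49.237
  91.63.48.128/25 (91.63.48.128 - 91.63.48.255) does not contain 91.63.49.237
  91.63.50.0/23 (91.63.50.0 - 91.63.51.255) does not contain 91.63.49.237
  91.63.52.0/22 (91.63.52.0 - 91.63.55.255) does not contain 91.63.49.237
Longest matching prefix is /16 -> next hop Router R.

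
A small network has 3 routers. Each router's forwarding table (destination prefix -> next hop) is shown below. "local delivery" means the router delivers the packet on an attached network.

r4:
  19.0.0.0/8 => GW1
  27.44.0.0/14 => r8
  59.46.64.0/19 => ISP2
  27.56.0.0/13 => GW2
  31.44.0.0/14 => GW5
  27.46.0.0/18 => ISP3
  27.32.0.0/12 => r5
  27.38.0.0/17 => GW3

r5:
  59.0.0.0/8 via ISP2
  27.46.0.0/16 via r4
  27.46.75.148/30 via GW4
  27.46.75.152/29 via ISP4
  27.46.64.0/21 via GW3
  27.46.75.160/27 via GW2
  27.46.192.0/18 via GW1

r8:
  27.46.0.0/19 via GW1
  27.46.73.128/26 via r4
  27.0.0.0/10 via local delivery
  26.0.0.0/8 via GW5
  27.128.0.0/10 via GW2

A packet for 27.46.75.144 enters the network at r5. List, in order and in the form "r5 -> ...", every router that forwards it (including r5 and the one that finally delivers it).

At r5: longest match for 27.46.75.144 is 27.46.0.0/16 -> r4
At r4: longest match for 27.46.75.144 is 27.44.0.0/14 -> r8
At r8: longest match for 27.46.75.144 is 27.0.0.0/10 -> local delivery

r5 -> r4 -> r8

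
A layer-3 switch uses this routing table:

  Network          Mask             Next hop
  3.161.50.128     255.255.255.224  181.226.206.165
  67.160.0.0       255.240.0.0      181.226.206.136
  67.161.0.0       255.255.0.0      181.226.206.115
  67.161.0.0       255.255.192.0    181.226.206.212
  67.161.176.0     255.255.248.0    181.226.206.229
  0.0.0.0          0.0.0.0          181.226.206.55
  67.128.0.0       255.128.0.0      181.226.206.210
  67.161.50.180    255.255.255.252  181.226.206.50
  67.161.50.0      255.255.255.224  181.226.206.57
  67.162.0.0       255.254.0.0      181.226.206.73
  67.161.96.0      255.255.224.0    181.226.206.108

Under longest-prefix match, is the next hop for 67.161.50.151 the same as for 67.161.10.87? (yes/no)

yes

67.161.50.151: longest match 67.161.0.0/18 -> 181.226.206.212
67.161.10.87: longest match 67.161.0.0/18 -> 181.226.206.212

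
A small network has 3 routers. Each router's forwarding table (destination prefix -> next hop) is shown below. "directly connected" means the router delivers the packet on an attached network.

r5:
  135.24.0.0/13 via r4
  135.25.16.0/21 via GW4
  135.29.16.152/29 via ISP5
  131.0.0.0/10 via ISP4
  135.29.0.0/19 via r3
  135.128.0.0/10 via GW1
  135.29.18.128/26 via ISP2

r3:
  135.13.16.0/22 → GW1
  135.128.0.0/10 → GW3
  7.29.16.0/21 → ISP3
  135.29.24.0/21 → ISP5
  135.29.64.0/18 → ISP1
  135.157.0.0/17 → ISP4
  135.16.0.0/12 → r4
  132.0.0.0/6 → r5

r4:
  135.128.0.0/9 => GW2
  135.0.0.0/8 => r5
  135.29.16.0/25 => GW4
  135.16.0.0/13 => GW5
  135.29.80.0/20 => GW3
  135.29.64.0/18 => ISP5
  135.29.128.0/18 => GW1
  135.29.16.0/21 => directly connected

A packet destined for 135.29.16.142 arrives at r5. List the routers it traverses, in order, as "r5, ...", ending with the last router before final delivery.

At r5: longest match for 135.29.16.142 is 135.29.0.0/19 -> r3
At r3: longest match for 135.29.16.142 is 135.16.0.0/12 -> r4
At r4: longest match for 135.29.16.142 is 135.29.16.0/21 -> directly connected

r5, r3, r4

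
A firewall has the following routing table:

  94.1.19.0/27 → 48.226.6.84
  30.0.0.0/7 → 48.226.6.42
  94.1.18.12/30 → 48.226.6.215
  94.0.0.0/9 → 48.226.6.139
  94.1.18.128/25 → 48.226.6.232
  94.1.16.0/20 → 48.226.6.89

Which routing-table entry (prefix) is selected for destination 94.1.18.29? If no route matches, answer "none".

94.1.16.0/20

Entries matching 94.1.18.29:
  94.0.0.0/9 (94.0.0.0 - 94.127.255.255)
  94.1.16.0/20 (94.1.16.0 - 94.1.31.255)
Most specific is 94.1.16.0/20.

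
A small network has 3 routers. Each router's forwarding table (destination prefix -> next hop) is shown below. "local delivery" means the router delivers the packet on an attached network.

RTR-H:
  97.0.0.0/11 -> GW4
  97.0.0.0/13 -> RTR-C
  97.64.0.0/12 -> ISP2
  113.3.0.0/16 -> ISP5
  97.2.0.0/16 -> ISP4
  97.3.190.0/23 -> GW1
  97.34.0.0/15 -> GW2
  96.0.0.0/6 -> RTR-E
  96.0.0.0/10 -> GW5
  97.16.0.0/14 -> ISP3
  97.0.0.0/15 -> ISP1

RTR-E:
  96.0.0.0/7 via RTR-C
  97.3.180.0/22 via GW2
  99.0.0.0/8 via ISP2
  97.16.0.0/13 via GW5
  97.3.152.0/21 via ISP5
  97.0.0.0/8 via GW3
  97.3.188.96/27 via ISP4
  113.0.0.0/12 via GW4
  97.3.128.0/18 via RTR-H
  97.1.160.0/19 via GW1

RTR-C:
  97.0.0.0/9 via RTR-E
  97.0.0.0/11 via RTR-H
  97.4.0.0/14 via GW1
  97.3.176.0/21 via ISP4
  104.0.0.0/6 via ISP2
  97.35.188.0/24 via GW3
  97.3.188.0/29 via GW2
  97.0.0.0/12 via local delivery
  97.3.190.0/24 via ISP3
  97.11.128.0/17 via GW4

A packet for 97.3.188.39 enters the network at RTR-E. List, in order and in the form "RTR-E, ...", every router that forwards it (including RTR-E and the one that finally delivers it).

At RTR-E: longest match for 97.3.188.39 is 97.3.128.0/18 -> RTR-H
At RTR-H: longest match for 97.3.188.39 is 97.0.0.0/13 -> RTR-C
At RTR-C: longest match for 97.3.188.39 is 97.0.0.0/12 -> local delivery

RTR-E, RTR-H, RTR-C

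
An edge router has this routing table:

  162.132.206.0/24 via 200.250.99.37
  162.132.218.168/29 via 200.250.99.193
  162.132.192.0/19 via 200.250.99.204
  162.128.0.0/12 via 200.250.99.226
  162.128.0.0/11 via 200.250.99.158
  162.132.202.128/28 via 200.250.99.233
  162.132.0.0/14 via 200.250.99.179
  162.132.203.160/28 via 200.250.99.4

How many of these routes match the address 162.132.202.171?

Prefixes containing 162.132.202.171:
  162.128.0.0/11 (162.128.0.0 - 162.159.255.255)
  162.128.0.0/12 (162.128.0.0 - 162.143.255.255)
  162.132.0.0/14 (162.132.0.0 - 162.135.255.255)
  162.132.192.0/19 (162.132.192.0 - 162.132.223.255)
Total matching entries: 4.

4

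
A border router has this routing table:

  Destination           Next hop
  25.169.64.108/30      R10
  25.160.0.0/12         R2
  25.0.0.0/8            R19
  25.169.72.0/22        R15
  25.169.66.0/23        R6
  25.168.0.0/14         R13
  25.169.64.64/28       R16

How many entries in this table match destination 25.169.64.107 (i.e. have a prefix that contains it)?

3

Prefixes containing 25.169.64.107:
  25.0.0.0/8 (25.0.0.0 - 25.255.255.255)
  25.160.0.0/12 (25.160.0.0 - 25.175.255.255)
  25.168.0.0/14 (25.168.0.0 - 25.171.255.255)
Total matching entries: 3.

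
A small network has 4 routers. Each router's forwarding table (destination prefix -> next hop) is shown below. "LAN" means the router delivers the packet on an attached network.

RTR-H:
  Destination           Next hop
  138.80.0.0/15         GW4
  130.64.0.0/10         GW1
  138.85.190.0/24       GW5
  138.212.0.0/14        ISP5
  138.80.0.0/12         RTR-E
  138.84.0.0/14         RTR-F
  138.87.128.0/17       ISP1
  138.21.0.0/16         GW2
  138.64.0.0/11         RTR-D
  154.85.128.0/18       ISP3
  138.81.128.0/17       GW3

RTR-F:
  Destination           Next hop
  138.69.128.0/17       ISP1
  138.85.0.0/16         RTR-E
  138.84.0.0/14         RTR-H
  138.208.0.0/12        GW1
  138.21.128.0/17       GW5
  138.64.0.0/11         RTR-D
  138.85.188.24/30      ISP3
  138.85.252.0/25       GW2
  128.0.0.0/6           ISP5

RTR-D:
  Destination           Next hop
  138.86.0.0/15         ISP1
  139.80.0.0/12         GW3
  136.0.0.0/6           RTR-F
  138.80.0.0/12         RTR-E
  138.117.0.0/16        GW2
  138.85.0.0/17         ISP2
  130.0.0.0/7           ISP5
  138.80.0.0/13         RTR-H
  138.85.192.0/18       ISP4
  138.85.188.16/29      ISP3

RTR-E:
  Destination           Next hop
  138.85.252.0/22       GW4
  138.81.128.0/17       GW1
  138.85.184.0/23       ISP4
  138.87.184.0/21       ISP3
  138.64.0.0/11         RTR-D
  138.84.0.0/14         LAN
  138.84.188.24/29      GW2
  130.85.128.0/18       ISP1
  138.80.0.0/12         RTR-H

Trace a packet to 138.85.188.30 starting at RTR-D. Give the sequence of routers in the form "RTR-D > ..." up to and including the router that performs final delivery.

RTR-D > RTR-H > RTR-F > RTR-E

At RTR-D: longest match for 138.85.188.30 is 138.80.0.0/13 -> RTR-H
At RTR-H: longest match for 138.85.188.30 is 138.84.0.0/14 -> RTR-F
At RTR-F: longest match for 138.85.188.30 is 138.85.0.0/16 -> RTR-E
At RTR-E: longest match for 138.85.188.30 is 138.84.0.0/14 -> LAN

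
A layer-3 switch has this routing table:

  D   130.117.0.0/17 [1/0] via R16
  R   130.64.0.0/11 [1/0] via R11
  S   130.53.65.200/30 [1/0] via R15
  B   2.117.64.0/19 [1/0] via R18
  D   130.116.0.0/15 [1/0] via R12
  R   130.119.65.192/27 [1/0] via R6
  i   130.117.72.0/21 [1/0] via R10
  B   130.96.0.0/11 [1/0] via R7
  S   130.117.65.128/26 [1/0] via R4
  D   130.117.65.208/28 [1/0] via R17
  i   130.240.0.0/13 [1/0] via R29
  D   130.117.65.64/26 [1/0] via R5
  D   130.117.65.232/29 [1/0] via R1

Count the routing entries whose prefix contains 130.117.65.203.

3

Prefixes containing 130.117.65.203:
  130.96.0.0/11 (130.96.0.0 - 130.127.255.255)
  130.116.0.0/15 (130.116.0.0 - 130.117.255.255)
  130.117.0.0/17 (130.117.0.0 - 130.117.127.255)
Total matching entries: 3.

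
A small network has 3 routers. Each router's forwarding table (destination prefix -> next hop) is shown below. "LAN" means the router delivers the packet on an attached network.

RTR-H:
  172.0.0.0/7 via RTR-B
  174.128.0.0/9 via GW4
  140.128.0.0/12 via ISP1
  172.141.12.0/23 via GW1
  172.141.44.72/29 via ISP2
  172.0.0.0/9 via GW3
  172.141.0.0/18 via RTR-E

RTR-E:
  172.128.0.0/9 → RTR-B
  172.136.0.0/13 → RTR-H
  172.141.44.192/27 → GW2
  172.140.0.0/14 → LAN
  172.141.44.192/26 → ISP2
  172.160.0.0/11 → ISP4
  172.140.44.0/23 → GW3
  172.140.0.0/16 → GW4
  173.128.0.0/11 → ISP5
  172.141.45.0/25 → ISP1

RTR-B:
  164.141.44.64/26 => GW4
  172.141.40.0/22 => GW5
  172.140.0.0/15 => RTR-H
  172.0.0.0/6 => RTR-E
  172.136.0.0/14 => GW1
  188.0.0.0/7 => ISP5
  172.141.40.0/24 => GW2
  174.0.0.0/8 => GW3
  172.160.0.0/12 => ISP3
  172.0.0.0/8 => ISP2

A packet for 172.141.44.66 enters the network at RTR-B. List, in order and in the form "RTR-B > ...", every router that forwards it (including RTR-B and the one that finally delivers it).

At RTR-B: longest match for 172.141.44.66 is 172.140.0.0/15 -> RTR-H
At RTR-H: longest match for 172.141.44.66 is 172.141.0.0/18 -> RTR-E
At RTR-E: longest match for 172.141.44.66 is 172.140.0.0/14 -> LAN

RTR-B > RTR-H > RTR-E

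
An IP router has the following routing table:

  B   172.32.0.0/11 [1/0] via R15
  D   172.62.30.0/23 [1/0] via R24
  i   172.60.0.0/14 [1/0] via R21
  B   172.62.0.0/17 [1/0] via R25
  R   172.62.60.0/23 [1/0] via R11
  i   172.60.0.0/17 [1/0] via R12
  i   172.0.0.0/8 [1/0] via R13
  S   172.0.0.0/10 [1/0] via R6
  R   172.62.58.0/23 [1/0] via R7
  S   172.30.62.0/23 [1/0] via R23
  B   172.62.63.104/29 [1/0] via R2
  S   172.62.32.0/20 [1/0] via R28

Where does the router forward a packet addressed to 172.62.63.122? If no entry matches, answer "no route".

Routes whose prefix contains 172.62.63.122:
  172.0.0.0/8 (172.0.0.0 - 172.255.255.255) -> R13
  172.0.0.0/10 (172.0.0.0 - 172.63.255.255) -> R6
  172.32.0.0/11 (172.32.0.0 - 172.63.255.255) -> R15
  172.60.0.0/14 (172.60.0.0 - 172.63.255.255) -> R21
  172.62.0.0/17 (172.62.0.0 - 172.62.127.255) -> R25
More-specific entries that do NOT match:
  172.62.63.104/29 (172.62.63.104 - 172.62.63.111) does not contain 172.62.63.122
  172.62.30.0/23 (172.62.30.0 - 172.62.31.255) does not contain 172.62.63.122
  172.62.60.0/23 (172.62.60.0 - 172.62.61.255) does not contain 172.62.63.122
  172.62.58.0/23 (172.62.58.0 - 172.62.59.255) does not contain 172.62.63.122
  172.30.62.0/23 (172.30.62.0 - 172.30.63.255) does not contain 172.62.63.122
  172.62.32.0/20 (172.62.32.0 - 172.62.47.255) does not contain 172.62.63.122
Longest matching prefix is /17 -> next hop R25.

R25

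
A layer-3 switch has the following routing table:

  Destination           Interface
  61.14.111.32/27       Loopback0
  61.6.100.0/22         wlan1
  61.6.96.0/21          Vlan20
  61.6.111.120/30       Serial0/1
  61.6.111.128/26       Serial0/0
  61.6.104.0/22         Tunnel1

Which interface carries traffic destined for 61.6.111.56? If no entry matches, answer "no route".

no route

No entry's prefix contains 61.6.111.56; there is no default route.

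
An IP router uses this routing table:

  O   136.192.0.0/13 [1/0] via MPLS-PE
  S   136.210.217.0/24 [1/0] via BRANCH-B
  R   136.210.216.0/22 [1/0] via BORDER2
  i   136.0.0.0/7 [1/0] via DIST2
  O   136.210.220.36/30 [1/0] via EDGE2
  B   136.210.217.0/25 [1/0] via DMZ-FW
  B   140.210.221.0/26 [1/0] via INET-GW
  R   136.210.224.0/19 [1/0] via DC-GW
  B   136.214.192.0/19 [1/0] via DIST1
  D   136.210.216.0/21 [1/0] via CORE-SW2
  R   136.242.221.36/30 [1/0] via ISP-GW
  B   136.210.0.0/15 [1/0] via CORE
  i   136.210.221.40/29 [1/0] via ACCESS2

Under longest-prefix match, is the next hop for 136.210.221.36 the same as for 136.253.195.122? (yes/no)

136.210.221.36: longest match 136.210.216.0/21 -> CORE-SW2
136.253.195.122: longest match 136.0.0.0/7 -> DIST2

no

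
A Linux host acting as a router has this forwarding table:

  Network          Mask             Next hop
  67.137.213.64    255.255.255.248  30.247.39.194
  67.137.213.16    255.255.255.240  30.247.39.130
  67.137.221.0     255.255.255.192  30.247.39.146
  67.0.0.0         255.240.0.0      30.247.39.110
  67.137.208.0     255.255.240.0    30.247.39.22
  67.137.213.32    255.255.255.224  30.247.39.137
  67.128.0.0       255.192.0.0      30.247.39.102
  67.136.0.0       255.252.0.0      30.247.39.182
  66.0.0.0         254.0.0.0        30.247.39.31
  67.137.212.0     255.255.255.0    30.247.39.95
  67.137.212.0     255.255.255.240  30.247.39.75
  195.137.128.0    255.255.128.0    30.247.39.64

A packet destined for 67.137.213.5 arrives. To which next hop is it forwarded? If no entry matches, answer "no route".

30.247.39.22

Routes whose prefix contains 67.137.213.5:
  66.0.0.0/7 (66.0.0.0 - 67.255.255.255) -> 30.247.39.31
  67.128.0.0/10 (67.128.0.0 - 67.191.255.255) -> 30.247.39.102
  67.136.0.0/14 (67.136.0.0 - 67.139.255.255) -> 30.247.39.182
  67.137.208.0/20 (67.137.208.0 - 67.137.223.255) -> 30.247.39.22
More-specific entries that do NOT match:
  67.137.213.64/29 (67.137.213.64 - 67.137.213.71) does not contain 67.137.213.5
  67.137.213.16/28 (67.137.213.16 - 67.137.213.31) does not contain 67.137.213.5
  67.137.212.0/28 (67.137.212.0 - 67.137.212.15) does not contain 67.137.213.5
  67.137.213.32/27 (67.137.213.32 - 67.137.213.63) does not contain 67.137.213.5
  67.137.221.0/26 (67.137.221.0 - 67.137.221.63) does not contain 67.137.213.5
  67.137.212.0/24 (67.137.212.0 - 67.137.212.255) does not contain 67.137.213.5
Longest matching prefix is /20 -> next hop 30.247.39.22.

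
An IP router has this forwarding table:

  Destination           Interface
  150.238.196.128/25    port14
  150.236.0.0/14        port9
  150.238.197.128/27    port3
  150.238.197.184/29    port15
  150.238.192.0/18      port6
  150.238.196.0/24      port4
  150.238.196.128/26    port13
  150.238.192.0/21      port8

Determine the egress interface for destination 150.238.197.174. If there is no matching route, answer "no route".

Routes whose prefix contains 150.238.197.174:
  150.236.0.0/14 (150.236.0.0 - 150.239.255.255) -> port9
  150.238.192.0/18 (150.238.192.0 - 150.238.255.255) -> port6
  150.238.192.0/21 (150.238.192.0 - 150.238.199.255) -> port8
More-specific entries that do NOT match:
  150.238.197.184/29 (150.238.197.184 - 150.238.197.191) does not contain 150.238.197.174
  150.238.197.128/27 (150.238.197.128 - 150.238.197.159) does not contain 150.238.197.174
  150.238.196.128/26 (150.238.196.128 - 150.238.196.191) does not contain 150.238.197.174
  150.238.196.128/25 (150.238.196.128 - 150.238.196.255) does not contain 150.238.197.174
  150.238.196.0/24 (150.238.196.0 - 150.238.196.255) does not contain 150.238.197.174
Longest matching prefix is /21 -> interface port8.

port8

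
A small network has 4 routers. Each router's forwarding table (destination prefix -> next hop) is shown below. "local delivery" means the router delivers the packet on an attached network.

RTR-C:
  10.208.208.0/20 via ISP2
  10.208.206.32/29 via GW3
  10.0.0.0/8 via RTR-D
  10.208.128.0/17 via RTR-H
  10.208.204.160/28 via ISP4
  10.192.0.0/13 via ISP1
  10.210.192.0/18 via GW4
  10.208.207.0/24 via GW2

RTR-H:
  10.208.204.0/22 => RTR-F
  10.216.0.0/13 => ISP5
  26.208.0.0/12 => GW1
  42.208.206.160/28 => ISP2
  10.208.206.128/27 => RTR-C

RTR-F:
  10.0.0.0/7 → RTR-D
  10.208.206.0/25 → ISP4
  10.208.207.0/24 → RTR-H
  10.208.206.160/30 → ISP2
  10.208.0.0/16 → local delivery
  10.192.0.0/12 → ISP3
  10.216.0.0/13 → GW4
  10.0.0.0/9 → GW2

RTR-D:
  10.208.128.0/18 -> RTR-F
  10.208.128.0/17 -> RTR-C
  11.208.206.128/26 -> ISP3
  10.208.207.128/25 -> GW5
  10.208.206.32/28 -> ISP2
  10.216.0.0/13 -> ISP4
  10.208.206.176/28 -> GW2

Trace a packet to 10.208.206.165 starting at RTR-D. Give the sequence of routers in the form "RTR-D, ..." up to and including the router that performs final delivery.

At RTR-D: longest match for 10.208.206.165 is 10.208.128.0/17 -> RTR-C
At RTR-C: longest match for 10.208.206.165 is 10.208.128.0/17 -> RTR-H
At RTR-H: longest match for 10.208.206.165 is 10.208.204.0/22 -> RTR-F
At RTR-F: longest match for 10.208.206.165 is 10.208.0.0/16 -> local delivery

RTR-D, RTR-C, RTR-H, RTR-F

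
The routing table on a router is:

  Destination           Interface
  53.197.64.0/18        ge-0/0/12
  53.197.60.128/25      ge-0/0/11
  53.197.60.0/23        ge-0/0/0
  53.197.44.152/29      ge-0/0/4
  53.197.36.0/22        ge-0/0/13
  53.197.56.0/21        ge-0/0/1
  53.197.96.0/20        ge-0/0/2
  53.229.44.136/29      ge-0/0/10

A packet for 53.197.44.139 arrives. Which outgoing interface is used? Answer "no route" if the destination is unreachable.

no route

No entry's prefix contains 53.197.44.139; there is no default route.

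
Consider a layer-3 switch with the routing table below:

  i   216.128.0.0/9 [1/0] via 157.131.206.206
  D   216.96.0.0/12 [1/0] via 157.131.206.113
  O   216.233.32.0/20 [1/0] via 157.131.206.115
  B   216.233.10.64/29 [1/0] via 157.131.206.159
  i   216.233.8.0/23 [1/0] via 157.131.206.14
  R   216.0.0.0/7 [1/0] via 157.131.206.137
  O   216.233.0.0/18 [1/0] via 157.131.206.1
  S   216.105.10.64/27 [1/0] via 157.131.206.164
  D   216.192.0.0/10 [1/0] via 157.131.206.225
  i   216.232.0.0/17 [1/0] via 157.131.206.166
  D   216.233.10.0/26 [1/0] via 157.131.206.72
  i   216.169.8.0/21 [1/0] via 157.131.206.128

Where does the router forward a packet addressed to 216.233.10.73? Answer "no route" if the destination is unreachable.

157.131.206.1

Routes whose prefix contains 216.233.10.73:
  216.0.0.0/7 (216.0.0.0 - 217.255.255.255) -> 157.131.206.137
  216.128.0.0/9 (216.128.0.0 - 216.255.255.255) -> 157.131.206.206
  216.192.0.0/10 (216.192.0.0 - 216.255.255.255) -> 157.131.206.225
  216.233.0.0/18 (216.233.0.0 - 216.233.63.255) -> 157.131.206.1
More-specific entries that do NOT match:
  216.233.10.64/29 (216.233.10.64 - 216.233.10.71) does not contain 216.233.10.73
  216.105.10.64/27 (216.105.10.64 - 216.105.10.95) does not contain 216.233.10.73
  216.233.10.0/26 (216.233.10.0 - 216.233.10.63) does not contain 216.233.10.73
  216.233.8.0/23 (216.233.8.0 - 216.233.9.255) does not contain 216.233.10.73
  216.169.8.0/21 (216.169.8.0 - 216.169.15.255) does not contain 216.233.10.73
  216.233.32.0/20 (216.233.32.0 - 216.233.47.255) does not contain 216.233.10.73
Longest matching prefix is /18 -> next hop 157.131.206.1.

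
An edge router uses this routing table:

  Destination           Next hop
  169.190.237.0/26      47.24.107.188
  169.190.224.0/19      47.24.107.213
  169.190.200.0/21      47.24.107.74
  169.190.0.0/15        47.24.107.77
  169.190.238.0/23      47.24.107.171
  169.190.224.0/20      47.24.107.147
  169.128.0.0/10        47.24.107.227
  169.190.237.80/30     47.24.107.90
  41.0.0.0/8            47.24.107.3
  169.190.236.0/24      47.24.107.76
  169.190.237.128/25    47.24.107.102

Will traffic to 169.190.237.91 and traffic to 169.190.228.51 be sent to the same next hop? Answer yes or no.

yes

169.190.237.91: longest match 169.190.224.0/20 -> 47.24.107.147
169.190.228.51: longest match 169.190.224.0/20 -> 47.24.107.147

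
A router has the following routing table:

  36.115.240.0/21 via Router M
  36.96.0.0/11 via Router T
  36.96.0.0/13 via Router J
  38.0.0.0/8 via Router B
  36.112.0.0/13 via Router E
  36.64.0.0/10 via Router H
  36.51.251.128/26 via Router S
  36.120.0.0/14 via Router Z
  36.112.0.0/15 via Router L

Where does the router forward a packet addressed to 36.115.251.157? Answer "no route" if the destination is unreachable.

Routes whose prefix contains 36.115.251.157:
  36.64.0.0/10 (36.64.0.0 - 36.127.255.255) -> Router H
  36.96.0.0/11 (36.96.0.0 - 36.127.255.255) -> Router T
  36.112.0.0/13 (36.112.0.0 - 36.119.255.255) -> Router E
More-specific entries that do NOT match:
  36.51.251.128/26 (36.51.251.128 - 36.51.251.191) does not contain 36.115.251.157
  36.115.240.0/21 (36.115.240.0 - 36.115.247.255) does not contain 36.115.251.157
  36.112.0.0/15 (36.112.0.0 - 36.113.255.255) does not contain 36.115.251.157
  36.120.0.0/14 (36.120.0.0 - 36.123.255.255) does not contain 36.115.251.157
Longest matching prefix is /13 -> next hop Router E.

Router E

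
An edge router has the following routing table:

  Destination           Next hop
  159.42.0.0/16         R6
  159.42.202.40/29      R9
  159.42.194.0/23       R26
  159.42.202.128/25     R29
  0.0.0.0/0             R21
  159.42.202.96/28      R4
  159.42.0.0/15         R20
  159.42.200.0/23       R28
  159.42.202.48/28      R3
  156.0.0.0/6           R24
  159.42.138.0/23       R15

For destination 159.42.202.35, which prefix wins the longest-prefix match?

Entries matching 159.42.202.35:
  0.0.0.0/0 (default, matches everything)
  156.0.0.0/6 (156.0.0.0 - 159.255.255.255)
  159.42.0.0/15 (159.42.0.0 - 159.43.255.255)
  159.42.0.0/16 (159.42.0.0 - 159.42.255.255)
Most specific is 159.42.0.0/16.

159.42.0.0/16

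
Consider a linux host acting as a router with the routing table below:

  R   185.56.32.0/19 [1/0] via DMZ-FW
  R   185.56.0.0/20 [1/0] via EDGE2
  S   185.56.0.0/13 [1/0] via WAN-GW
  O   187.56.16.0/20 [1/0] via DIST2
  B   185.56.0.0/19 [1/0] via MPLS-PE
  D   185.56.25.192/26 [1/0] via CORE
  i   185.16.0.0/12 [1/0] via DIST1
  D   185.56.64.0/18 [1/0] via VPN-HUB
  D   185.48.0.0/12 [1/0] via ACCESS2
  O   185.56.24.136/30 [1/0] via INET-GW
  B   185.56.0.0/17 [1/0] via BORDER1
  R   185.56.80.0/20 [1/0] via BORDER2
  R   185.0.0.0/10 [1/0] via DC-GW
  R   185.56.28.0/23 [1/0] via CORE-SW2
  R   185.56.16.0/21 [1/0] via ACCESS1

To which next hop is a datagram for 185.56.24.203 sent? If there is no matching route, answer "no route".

MPLS-PE

Routes whose prefix contains 185.56.24.203:
  185.0.0.0/10 (185.0.0.0 - 185.63.255.255) -> DC-GW
  185.48.0.0/12 (185.48.0.0 - 185.63.255.255) -> ACCESS2
  185.56.0.0/13 (185.56.0.0 - 185.63.255.255) -> WAN-GW
  185.56.0.0/17 (185.56.0.0 - 185.56.127.255) -> BORDER1
  185.56.0.0/19 (185.56.0.0 - 185.56.31.255) -> MPLS-PE
More-specific entries that do NOT match:
  185.56.24.136/30 (185.56.24.136 - 185.56.24.139) does not contain 185.56.24.203
  185.56.25.192/26 (185.56.25.192 - 185.56.25.255) does not contain 185.56.24.203
  185.56.28.0/23 (185.56.28.0 - 185.56.29.255) does not contain 185.56.24.203
  185.56.16.0/21 (185.56.16.0 - 185.56.23.255) does not contain 185.56.24.203
  185.56.0.0/20 (185.56.0.0 - 185.56.15.255) does not contain 185.56.24.203
  187.56.16.0/20 (187.56.16.0 - 187.56.31.255) does not contain 185.56.24.203
  185.56.80.0/20 (185.56.80.0 - 185.56.95.255) does not contain 185.56.24.203
Longest matching prefix is /19 -> next hop MPLS-PE.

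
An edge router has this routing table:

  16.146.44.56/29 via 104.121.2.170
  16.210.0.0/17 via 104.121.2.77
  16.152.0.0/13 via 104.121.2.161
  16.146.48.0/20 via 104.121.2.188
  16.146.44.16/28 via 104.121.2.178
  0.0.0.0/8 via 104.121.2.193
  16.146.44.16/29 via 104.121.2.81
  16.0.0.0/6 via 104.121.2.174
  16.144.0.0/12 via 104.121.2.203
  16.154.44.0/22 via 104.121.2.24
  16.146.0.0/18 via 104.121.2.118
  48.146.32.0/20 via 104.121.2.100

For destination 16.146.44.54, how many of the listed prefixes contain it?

3

Prefixes containing 16.146.44.54:
  16.0.0.0/6 (16.0.0.0 - 19.255.255.255)
  16.144.0.0/12 (16.144.0.0 - 16.159.255.255)
  16.146.0.0/18 (16.146.0.0 - 16.146.63.255)
Total matching entries: 3.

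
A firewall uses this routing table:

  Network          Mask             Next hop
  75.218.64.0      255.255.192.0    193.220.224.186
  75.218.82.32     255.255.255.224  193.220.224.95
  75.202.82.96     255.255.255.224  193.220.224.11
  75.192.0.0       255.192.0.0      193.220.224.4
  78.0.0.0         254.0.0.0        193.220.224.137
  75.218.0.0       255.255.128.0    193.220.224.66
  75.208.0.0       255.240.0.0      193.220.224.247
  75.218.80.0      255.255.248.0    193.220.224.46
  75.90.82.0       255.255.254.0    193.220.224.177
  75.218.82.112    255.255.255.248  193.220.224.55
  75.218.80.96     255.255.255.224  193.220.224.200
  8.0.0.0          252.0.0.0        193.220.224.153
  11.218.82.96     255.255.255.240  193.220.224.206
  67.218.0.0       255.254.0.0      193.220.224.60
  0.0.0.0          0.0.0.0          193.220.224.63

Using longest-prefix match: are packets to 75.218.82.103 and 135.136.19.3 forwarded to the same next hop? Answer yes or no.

no

75.218.82.103: longest match 75.218.80.0/21 -> 193.220.224.46
135.136.19.3: longest match 0.0.0.0/0 -> 193.220.224.63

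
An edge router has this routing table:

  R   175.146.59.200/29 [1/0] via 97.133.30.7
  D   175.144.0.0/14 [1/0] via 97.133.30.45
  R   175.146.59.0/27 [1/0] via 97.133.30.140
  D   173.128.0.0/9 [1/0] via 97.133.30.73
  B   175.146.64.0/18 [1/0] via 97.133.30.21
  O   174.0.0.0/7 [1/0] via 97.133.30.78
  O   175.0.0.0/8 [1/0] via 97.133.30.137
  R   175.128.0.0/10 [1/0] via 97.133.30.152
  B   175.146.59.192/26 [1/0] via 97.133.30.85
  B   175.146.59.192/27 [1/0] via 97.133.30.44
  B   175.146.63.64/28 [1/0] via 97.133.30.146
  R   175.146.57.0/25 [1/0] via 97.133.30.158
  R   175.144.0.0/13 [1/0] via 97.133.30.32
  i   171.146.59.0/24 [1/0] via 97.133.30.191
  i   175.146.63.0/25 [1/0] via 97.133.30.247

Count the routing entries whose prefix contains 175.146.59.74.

5

Prefixes containing 175.146.59.74:
  174.0.0.0/7 (174.0.0.0 - 175.255.255.255)
  175.0.0.0/8 (175.0.0.0 - 175.255.255.255)
  175.128.0.0/10 (175.128.0.0 - 175.191.255.255)
  175.144.0.0/13 (175.144.0.0 - 175.151.255.255)
  175.144.0.0/14 (175.144.0.0 - 175.147.255.255)
Total matching entries: 5.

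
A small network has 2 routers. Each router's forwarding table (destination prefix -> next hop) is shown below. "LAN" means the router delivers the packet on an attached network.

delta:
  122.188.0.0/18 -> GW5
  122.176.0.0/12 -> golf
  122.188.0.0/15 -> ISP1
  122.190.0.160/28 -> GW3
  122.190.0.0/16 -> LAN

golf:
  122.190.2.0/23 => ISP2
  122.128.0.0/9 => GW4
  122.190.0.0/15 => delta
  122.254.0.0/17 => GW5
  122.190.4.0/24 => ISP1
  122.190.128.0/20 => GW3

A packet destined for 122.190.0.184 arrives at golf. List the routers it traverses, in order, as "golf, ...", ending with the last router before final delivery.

golf, delta

At golf: longest match for 122.190.0.184 is 122.190.0.0/15 -> delta
At delta: longest match for 122.190.0.184 is 122.190.0.0/16 -> LAN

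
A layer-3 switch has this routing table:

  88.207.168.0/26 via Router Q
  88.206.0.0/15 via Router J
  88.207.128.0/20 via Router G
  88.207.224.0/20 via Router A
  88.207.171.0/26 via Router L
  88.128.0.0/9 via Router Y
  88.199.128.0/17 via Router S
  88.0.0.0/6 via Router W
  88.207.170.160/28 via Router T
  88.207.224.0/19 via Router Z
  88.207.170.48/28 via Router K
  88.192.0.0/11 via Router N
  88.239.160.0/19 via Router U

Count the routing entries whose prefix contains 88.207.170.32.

4

Prefixes containing 88.207.170.32:
  88.0.0.0/6 (88.0.0.0 - 91.255.255.255)
  88.128.0.0/9 (88.128.0.0 - 88.255.255.255)
  88.192.0.0/11 (88.192.0.0 - 88.223.255.255)
  88.206.0.0/15 (88.206.0.0 - 88.207.255.255)
Total matching entries: 4.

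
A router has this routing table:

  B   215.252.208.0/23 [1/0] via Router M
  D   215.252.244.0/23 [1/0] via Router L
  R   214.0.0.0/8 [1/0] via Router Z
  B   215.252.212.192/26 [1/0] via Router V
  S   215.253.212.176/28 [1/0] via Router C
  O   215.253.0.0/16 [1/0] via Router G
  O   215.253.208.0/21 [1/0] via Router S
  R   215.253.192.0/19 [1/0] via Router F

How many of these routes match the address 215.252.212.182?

0

No listed prefix contains 215.252.212.182.
Total matching entries: 0.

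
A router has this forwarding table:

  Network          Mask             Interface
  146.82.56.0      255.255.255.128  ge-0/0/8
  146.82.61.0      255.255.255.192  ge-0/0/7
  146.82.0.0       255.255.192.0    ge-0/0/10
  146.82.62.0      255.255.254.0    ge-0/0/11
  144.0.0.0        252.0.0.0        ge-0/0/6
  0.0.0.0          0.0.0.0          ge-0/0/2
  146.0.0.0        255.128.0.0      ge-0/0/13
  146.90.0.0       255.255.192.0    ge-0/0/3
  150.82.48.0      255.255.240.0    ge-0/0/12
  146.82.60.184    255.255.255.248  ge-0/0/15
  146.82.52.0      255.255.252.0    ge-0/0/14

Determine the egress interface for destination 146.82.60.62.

Routes whose prefix contains 146.82.60.62:
  0.0.0.0/0 (default, matches everything) -> ge-0/0/2
  144.0.0.0/6 (144.0.0.0 - 147.255.255.255) -> ge-0/0/6
  146.0.0.0/9 (146.0.0.0 - 146.127.255.255) -> ge-0/0/13
  146.82.0.0/18 (146.82.0.0 - 146.82.63.255) -> ge-0/0/10
More-specific entries that do NOT match:
  146.82.60.184/29 (146.82.60.184 - 146.82.60.191) does not contain 146.82.60.62
  146.82.61.0/26 (146.82.61.0 - 146.82.61.63) does not contain 146.82.60.62
  146.82.56.0/25 (146.82.56.0 - 146.82.56.127) does not contain 146.82.60.62
  146.82.62.0/23 (146.82.62.0 - 146.82.63.255) does not contain 146.82.60.62
  146.82.52.0/22 (146.82.52.0 - 146.82.55.255) does not contain 146.82.60.62
  150.82.48.0/20 (150.82.48.0 - 150.82.63.255) does not contain 146.82.60.62
Longest matching prefix is /18 -> interface ge-0/0/10.

ge-0/0/10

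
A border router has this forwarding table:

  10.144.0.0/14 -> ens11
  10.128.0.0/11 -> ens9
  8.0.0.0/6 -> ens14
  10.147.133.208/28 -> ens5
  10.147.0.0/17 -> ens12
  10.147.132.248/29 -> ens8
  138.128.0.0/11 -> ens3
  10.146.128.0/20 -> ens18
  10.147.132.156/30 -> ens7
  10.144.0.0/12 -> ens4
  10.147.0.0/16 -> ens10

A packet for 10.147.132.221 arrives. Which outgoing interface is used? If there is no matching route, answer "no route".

ens10

Routes whose prefix contains 10.147.132.221:
  8.0.0.0/6 (8.0.0.0 - 11.255.255.255) -> ens14
  10.128.0.0/11 (10.128.0.0 - 10.159.255.255) -> ens9
  10.144.0.0/12 (10.144.0.0 - 10.159.255.255) -> ens4
  10.144.0.0/14 (10.144.0.0 - 10.147.255.255) -> ens11
  10.147.0.0/16 (10.147.0.0 - 10.147.255.255) -> ens10
More-specific entries that do NOT match:
  10.147.132.156/30 (10.147.132.156 - 10.147.132.159) does not contain 10.147.132.221
  10.147.132.248/29 (10.147.132.248 - 10.147.132.255) does not contain 10.147.132.221
  10.147.133.208/28 (10.147.133.208 - 10.147.133.223) does not contain 10.147.132.221
  10.146.128.0/20 (10.146.128.0 - 10.146.143.255) does not contain 10.147.132.221
  10.147.0.0/17 (10.147.0.0 - 10.147.127.255) does not contain 10.147.132.221
Longest matching prefix is /16 -> interface ens10.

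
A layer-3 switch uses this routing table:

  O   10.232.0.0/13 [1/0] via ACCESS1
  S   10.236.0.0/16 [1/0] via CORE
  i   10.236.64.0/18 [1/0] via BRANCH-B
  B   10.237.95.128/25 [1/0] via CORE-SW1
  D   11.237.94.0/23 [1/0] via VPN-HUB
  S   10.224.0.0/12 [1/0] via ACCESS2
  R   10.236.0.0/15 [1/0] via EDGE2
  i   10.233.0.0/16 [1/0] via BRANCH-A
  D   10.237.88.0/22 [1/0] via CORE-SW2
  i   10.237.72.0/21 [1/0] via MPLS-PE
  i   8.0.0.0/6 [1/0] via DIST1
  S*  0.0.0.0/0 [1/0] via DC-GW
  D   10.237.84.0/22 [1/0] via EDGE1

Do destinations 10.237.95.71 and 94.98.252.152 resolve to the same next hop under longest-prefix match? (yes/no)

no

10.237.95.71: longest match 10.236.0.0/15 -> EDGE2
94.98.252.152: longest match 0.0.0.0/0 -> DC-GW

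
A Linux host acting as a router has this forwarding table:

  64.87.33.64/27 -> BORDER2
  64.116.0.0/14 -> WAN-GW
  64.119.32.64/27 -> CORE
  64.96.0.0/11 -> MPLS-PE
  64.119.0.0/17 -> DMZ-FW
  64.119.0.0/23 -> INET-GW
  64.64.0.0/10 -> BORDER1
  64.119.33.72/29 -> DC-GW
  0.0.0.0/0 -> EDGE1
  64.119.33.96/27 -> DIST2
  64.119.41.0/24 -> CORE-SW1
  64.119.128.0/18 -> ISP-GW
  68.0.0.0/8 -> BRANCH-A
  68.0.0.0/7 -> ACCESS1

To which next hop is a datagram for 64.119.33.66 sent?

Routes whose prefix contains 64.119.33.66:
  0.0.0.0/0 (default, matches everything) -> EDGE1
  64.64.0.0/10 (64.64.0.0 - 64.127.255.255) -> BORDER1
  64.96.0.0/11 (64.96.0.0 - 64.127.255.255) -> MPLS-PE
  64.116.0.0/14 (64.116.0.0 - 64.119.255.255) -> WAN-GW
  64.119.0.0/17 (64.119.0.0 - 64.119.127.255) -> DMZ-FW
More-specific entries that do NOT match:
  64.119.33.72/29 (64.119.33.72 - 64.119.33.79) does not contain 64.119.33.66
  64.87.33.64/27 (64.87.33.64 - 64.87.33.95) does not contain 64.119.33.66
  64.119.32.64/27 (64.119.32.64 - 64.119.32.95) does not contain 64.119.33.66
  64.119.33.96/27 (64.119.33.96 - 64.119.33.127) does not contain 64.119.33.66
  64.119.41.0/24 (64.119.41.0 - 64.119.41.255) does not contain 64.119.33.66
  64.119.0.0/23 (64.119.0.0 - 64.119.1.255) does not contain 64.119.33.66
  64.119.128.0/18 (64.119.128.0 - 64.119.191.255) does not contain 64.119.33.66
Longest matching prefix is /17 -> next hop DMZ-FW.

DMZ-FW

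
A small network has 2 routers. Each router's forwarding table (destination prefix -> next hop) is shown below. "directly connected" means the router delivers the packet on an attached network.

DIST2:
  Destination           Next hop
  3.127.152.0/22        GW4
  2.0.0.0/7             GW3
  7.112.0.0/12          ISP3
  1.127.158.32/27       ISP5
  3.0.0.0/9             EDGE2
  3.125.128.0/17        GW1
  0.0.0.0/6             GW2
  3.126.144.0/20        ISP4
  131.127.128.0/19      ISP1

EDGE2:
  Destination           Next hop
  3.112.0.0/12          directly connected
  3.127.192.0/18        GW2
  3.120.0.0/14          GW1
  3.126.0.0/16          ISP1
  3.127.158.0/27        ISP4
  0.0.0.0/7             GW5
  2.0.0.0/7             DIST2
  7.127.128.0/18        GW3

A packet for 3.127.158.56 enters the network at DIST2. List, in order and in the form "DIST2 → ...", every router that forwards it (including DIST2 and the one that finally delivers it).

DIST2 → EDGE2

At DIST2: longest match for 3.127.158.56 is 3.0.0.0/9 -> EDGE2
At EDGE2: longest match for 3.127.158.56 is 3.112.0.0/12 -> directly connected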